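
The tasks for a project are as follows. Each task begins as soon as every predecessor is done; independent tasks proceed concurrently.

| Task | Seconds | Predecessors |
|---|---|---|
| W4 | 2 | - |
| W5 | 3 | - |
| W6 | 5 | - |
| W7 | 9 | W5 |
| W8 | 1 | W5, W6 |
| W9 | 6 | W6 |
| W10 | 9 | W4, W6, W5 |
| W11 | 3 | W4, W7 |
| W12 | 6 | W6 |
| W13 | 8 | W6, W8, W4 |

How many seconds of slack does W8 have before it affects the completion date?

The longest chain is W5→W7→W11 = 3+9+3 = 15; overall finish 15 seconds.
W8 finishes as early as 6 and must finish by 7.
Float = 15 − 14 = 1.

1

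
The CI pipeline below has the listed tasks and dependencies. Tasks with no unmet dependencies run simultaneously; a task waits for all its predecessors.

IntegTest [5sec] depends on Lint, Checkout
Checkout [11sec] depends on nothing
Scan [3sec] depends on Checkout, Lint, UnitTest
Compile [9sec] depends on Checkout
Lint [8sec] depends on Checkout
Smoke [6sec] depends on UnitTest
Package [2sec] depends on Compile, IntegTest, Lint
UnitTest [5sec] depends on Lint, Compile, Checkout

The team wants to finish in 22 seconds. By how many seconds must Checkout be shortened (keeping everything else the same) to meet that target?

Current finish: 31 seconds; target: 22.
Checkout is on every critical path, so each second cut from Checkout cuts the finish by one (this holds down to a finish of 21).
Need 31 − 22 = 9 seconds off Checkout → Checkout becomes 2 seconds, finish becomes 22.

9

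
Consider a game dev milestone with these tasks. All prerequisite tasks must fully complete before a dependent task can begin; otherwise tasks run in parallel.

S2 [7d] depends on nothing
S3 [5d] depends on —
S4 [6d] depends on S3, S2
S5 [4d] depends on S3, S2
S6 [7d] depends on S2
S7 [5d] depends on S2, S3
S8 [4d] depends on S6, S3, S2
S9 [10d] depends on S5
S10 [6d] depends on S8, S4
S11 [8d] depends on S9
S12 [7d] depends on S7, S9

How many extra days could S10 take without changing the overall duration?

5

Critical path: S2→S5→S9→S11 = 7+4+10+8 = 29, so the finish is 29 days.
S10 finishes as early as 24 and must finish by 29.
Float = 29 − 24 = 5.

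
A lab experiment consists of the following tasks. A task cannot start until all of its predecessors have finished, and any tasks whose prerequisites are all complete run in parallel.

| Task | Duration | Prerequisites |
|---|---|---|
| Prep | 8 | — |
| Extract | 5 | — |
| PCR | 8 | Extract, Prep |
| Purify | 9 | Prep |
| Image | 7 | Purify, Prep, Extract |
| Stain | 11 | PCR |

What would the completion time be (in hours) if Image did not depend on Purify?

Original critical path: Prep→PCR→Stain = 8+8+11 = 27 ⇒ 27 hours.
Without Purify→Image, Image's earliest start moves from 17 to 8.
New critical path: Prep→PCR→Stain = 8+8+11 = 27 ⇒ 27 hours.

27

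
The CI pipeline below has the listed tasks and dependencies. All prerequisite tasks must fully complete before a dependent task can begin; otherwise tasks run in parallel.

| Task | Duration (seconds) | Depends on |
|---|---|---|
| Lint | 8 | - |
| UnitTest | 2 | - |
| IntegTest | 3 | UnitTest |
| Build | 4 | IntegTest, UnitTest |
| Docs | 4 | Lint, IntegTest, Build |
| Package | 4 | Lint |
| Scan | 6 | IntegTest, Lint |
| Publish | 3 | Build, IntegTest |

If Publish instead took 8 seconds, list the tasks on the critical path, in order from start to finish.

Critical path before the change: Lint→Scan = 8+6 = 14 giving 14 seconds.
The longest path through Publish is only 12 seconds, so Publish has float 2.
New critical path: UnitTest→IntegTest→Build→Publish = 2+3+4+8 = 17 ⇒ 17 seconds.

UnitTest, IntegTest, Build, Publish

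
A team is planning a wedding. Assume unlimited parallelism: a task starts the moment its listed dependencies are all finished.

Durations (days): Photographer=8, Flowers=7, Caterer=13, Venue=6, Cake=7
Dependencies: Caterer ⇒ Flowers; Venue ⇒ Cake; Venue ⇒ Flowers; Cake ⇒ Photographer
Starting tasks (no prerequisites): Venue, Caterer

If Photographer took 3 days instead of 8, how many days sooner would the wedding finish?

Critical path before the change: Venue→Cake→Photographer = 6+7+8 = 21 giving 21 days.
Photographer is on the critical path; changing it to 3 makes that path 16 days.
Now Caterer→Flowers = 13+7 = 20 is longest, so the finish becomes 20 days.
Change in finish: 20 − 21 = -1 days.

1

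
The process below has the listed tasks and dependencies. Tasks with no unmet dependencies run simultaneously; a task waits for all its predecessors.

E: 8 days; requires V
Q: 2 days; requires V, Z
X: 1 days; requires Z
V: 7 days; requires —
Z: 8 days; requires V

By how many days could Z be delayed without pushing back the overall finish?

Critical path: V→Z→Q = 7+8+2 = 17, so the finish is 17 days.
Z finishes as early as 15 and must finish by 15.
Slack of Z = 7 − 7 = 0 days.

0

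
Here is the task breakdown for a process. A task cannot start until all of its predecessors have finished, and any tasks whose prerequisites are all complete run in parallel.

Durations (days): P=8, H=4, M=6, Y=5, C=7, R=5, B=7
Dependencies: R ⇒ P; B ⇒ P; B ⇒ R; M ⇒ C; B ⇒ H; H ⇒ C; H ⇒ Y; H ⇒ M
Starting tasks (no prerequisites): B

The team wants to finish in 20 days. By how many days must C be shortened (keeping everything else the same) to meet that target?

Current finish: 24 days; target: 20.
C is on every critical path, so each day cut from C cuts the finish by one (this holds down to a finish of 20).
Need 24 − 20 = 4 days off C → C becomes 3 days, finish becomes 20.

4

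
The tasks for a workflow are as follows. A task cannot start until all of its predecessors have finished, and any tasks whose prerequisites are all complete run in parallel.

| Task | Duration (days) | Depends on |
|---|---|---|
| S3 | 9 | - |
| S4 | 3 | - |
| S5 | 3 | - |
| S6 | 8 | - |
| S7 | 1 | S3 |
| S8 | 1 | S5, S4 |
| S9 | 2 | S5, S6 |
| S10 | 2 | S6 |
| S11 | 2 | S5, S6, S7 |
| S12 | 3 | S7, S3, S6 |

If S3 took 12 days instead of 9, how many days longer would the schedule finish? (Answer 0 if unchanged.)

3

Baseline: S3→S7→S12 = 9+1+3 = 13 → 13 days.
S3 lies on that path, so at 12 days the path becomes 16 days.
No other chain overtakes it, so the finish is 16 days.
Change in finish: 16 − 13 = +3 days.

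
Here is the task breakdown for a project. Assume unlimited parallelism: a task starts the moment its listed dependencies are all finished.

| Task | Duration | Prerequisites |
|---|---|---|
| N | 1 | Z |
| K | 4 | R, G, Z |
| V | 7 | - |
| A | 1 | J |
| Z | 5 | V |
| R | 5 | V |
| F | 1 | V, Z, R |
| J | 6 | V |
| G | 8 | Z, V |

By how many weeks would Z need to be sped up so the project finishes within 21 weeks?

3

Current finish: 24 weeks; target: 21.
Z is on every critical path, so each week cut from Z cuts the finish by one (this holds down to a finish of 20).
Need 24 − 21 = 3 weeks off Z → Z becomes 2 weeks, finish becomes 21.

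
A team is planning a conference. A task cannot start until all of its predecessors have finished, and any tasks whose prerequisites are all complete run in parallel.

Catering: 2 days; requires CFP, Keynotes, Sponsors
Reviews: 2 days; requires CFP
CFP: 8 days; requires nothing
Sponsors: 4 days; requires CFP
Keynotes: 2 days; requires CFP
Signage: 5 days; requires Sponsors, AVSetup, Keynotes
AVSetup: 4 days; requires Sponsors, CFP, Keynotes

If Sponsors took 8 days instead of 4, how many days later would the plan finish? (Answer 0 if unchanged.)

4

Critical path before the change: CFP→Sponsors→AVSetup→Signage = 8+4+4+5 = 21 giving 21 days.
Sponsors is on the critical path; changing it to 8 makes that path 25 days.
The critical path is still CFP→Sponsors→AVSetup→Signage; finish is now 25 days.
Change in finish: 25 − 21 = +4 days.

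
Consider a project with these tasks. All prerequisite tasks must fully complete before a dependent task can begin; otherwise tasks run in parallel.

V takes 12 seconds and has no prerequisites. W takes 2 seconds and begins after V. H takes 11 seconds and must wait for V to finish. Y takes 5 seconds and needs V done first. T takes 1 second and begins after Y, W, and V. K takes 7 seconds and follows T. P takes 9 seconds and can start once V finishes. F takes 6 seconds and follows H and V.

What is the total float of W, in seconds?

7

Critical path: V→H→F = 12+11+6 = 29, so the finish is 29 seconds.
Longest path through W: 22 seconds (earliest finish 14, latest finish 21).
Slack of W = 19 − 12 = 7 seconds.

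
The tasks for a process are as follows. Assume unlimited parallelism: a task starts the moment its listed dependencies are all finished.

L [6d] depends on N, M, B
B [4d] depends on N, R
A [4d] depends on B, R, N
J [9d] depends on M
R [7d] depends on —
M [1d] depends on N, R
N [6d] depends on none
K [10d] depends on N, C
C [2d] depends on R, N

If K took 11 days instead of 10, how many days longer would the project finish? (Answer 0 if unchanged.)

Critical path before the change: R→C→K = 7+2+10 = 19 giving 19 days.
K lies on that path, so at 11 days the path becomes 20 days.
That remains the longest chain; total 20 days.
Change in finish: 20 − 19 = +1 days.

1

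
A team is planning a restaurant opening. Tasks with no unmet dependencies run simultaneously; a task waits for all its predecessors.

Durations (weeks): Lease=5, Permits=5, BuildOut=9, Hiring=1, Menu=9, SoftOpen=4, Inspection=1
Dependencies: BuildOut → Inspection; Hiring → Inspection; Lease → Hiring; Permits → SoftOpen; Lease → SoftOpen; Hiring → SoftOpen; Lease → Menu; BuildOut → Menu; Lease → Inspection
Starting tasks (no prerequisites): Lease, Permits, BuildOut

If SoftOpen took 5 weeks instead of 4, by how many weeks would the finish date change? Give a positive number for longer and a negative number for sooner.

0

Critical path before the change: BuildOut→Menu = 9+9 = 18 giving 18 weeks.
The longest path through SoftOpen is only 10 weeks, so SoftOpen has float 8.
No other chain overtakes it, so the finish is 18 weeks.
Change in finish: 18 − 18 = +0 weeks.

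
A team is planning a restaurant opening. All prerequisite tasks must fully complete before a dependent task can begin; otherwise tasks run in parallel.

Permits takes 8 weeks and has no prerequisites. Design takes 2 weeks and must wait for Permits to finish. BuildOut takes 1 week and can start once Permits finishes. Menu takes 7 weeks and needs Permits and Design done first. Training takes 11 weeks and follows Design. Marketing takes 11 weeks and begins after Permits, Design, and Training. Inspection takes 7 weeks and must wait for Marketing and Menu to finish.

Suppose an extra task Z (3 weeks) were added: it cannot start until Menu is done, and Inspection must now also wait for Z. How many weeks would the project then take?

Originally the project takes 39 weeks.
With Z inserted, Inspection now waits for max(Marketing, Menu, Z).
New critical path: Permits→Design→Training→Marketing→Inspection = 8+2+11+11+7 = 39 ⇒ 39 weeks.

39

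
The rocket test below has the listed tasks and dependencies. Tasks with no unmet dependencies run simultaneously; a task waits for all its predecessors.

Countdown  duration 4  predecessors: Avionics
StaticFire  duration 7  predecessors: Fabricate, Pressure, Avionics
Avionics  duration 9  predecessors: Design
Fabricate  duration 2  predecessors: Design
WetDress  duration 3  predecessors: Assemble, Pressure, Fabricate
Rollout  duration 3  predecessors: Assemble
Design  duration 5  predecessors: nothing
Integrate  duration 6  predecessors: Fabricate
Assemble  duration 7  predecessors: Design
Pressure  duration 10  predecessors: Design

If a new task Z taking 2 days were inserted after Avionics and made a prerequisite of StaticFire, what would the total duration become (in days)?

23

Originally the rocket test takes 22 days.
With Z inserted, StaticFire now waits for max(Fabricate, Pressure, Avionics, Z).
New critical path: Design→Avionics→Z→StaticFire = 5+9+2+7 = 23 ⇒ 23 days.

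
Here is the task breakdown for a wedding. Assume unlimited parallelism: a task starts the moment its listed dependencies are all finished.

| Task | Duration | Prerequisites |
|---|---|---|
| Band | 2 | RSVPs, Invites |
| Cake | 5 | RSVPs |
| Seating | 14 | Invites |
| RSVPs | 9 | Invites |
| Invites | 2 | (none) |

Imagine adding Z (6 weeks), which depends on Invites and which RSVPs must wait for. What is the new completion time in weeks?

22

Originally the project takes 16 weeks.
With Z inserted, RSVPs now waits for max(Invites, Z).
New critical path: Invites→Z→RSVPs→Cake = 2+6+9+5 = 22 ⇒ 22 weeks.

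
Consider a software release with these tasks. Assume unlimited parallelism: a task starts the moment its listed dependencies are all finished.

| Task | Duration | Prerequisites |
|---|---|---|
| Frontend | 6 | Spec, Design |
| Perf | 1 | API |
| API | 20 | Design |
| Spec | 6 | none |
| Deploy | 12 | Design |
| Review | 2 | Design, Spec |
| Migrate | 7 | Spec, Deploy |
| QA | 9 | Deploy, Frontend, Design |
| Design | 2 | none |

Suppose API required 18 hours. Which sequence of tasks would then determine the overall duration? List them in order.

Design, Deploy, QA

The binding path is Design→API→Perf = 2+20+1 = 23; finish at 23 hours.
API is on the critical path; changing it to 18 makes that path 21 hours.
New critical path: Design→Deploy→QA = 2+12+9 = 23 ⇒ 23 hours.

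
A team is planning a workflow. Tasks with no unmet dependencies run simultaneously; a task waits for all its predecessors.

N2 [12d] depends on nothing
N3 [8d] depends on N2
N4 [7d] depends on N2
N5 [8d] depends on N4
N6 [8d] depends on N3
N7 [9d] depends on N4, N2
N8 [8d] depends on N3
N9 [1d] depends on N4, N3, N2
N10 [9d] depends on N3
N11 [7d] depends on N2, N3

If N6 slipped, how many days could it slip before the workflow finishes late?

1

Critical path: N2→N3→N10 = 12+8+9 = 29, so the finish is 29 days.
The longest chain containing N6 totals 28 days.
So N6 can slip 29 − 28 = 1 day.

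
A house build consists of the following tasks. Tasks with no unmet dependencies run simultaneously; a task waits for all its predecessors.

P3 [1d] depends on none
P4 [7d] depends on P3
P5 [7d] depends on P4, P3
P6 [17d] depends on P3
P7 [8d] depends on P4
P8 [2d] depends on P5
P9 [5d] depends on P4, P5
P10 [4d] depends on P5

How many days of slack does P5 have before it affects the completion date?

0

The longest chain is P3→P4→P5→P9 = 1+7+7+5 = 20; overall finish 20 days.
P5 finishes as early as 15 and must finish by 15.
Slack of P5 = 8 − 8 = 0 days.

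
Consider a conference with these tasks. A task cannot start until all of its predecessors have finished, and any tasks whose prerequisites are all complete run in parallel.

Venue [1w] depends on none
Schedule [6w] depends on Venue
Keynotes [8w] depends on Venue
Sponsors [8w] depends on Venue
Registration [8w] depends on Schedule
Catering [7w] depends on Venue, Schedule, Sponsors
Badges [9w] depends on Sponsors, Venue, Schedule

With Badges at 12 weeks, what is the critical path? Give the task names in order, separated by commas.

Actual critical path: Venue→Sponsors→Badges = 1+8+9 = 18 ⇒ 18 weeks.
Badges lies on that path, so at 12 weeks the path becomes 21 weeks.
No other chain overtakes it, so the finish is 21 weeks.

Venue, Sponsors, Badges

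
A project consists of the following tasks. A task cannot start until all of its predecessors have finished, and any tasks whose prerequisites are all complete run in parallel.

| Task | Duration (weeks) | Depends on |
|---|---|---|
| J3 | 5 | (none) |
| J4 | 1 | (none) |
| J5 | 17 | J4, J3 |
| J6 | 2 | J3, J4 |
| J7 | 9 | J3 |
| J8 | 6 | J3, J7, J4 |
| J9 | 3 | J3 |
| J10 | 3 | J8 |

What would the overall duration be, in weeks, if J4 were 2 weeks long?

23

As given, the longest chain is J3→J7→J8→J10 = 5+9+6+3 = 23, so the finish is 23 weeks.
J4 is off the critical path — its longest chain is 18 weeks, giving 5 of slack.
That remains the longest chain; total 23 weeks.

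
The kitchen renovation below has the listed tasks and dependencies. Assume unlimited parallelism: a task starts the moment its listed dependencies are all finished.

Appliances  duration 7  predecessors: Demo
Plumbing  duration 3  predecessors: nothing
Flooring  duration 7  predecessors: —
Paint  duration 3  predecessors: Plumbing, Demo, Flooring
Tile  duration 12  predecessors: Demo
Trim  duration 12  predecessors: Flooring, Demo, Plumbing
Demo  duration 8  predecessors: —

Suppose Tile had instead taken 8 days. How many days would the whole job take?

Baseline: Demo→Tile = 8+12 = 20 → 20 days.
Since Tile is critical, the -4 change carries straight to that chain (now 16 days).
New critical path: Demo→Trim = 8+12 = 20 ⇒ 20 days.

20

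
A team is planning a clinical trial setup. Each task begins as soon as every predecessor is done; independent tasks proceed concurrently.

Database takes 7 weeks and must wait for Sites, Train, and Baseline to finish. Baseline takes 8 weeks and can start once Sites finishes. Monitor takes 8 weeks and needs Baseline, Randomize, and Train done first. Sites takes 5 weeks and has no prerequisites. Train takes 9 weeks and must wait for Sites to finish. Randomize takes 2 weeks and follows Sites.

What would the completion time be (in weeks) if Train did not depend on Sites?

21

Before: longest chain Sites→Train→Monitor = 5+9+8 = 22, finish 22.
Without Sites→Train, Train's earliest start moves from 5 to 0.
The longest chain is now Sites→Baseline→Monitor = 5+8+8 = 21, so the plan takes 21 weeks.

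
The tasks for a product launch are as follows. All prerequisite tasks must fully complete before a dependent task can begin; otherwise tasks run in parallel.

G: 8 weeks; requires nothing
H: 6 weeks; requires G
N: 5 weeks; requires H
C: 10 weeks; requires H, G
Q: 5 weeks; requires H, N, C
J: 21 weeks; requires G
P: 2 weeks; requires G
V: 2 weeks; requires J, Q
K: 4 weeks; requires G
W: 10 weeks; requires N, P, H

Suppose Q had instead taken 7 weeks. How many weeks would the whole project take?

33

Baseline: G→H→C→Q→V = 8+6+10+5+2 = 31 → 31 weeks.
Q is on the critical path; changing it to 7 makes that path 33 weeks.
The critical path is still G→H→C→Q→V; finish is now 33 weeks.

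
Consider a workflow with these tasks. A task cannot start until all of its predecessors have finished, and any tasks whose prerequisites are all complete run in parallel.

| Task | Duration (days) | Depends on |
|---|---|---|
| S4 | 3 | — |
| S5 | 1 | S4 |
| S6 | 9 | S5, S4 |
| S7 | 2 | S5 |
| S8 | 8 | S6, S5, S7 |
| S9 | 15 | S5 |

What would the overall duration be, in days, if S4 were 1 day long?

19

Baseline: S4→S5→S6→S8 = 3+1+9+8 = 21 → 21 days.
S4 lies on that path, so at 1 day the path becomes 19 days.
No other chain overtakes it, so the finish is 19 days.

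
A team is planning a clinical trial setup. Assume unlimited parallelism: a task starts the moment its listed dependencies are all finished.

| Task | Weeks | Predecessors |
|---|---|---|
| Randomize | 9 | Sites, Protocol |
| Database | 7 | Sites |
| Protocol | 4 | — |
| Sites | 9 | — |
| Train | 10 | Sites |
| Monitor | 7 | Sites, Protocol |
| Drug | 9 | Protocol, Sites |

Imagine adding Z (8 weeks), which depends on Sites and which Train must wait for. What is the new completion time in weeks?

Originally the job takes 19 weeks.
With Z inserted, Train now waits for max(Sites, Z).
New critical path: Sites→Z→Train = 9+8+10 = 27 ⇒ 27 weeks.

27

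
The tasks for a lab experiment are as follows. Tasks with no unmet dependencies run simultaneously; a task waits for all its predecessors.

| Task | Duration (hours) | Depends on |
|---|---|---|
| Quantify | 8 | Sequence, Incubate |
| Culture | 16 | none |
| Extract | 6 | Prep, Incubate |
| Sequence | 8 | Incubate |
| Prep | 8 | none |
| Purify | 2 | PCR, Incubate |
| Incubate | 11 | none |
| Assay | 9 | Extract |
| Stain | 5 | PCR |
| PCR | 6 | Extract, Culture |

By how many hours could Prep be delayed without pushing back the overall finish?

Critical path: Incubate→Extract→PCR→Stain = 11+6+6+5 = 28, so the finish is 28 hours.
Longest path through Prep: 25 hours (earliest finish 8, latest finish 11).
So Prep can slip 11 − 8 = 3 hours.

3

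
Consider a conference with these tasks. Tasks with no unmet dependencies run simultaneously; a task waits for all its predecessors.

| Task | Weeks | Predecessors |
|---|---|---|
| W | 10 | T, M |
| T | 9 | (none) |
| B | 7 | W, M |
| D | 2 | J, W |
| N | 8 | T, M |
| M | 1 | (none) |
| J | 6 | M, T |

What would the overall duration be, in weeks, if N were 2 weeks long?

As given, the longest chain is T→W→B = 9+10+7 = 26, so the finish is 26 weeks.
N has 9 weeks of float (longest path through it is 17).
The critical path is still T→W→B; finish is now 26 weeks.

26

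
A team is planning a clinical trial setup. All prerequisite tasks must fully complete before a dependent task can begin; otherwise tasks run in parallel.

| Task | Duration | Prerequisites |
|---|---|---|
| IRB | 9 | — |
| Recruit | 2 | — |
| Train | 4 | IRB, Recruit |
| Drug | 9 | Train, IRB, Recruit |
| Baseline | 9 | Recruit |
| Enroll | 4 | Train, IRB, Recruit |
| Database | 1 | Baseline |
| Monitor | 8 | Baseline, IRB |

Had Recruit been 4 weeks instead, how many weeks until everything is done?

22

Actual critical path: IRB→Train→Drug = 9+4+9 = 22 ⇒ 22 weeks.
Recruit is off the critical path — its longest chain is 19 weeks, giving 3 of slack.
The critical path is still IRB→Train→Drug; finish is now 22 weeks.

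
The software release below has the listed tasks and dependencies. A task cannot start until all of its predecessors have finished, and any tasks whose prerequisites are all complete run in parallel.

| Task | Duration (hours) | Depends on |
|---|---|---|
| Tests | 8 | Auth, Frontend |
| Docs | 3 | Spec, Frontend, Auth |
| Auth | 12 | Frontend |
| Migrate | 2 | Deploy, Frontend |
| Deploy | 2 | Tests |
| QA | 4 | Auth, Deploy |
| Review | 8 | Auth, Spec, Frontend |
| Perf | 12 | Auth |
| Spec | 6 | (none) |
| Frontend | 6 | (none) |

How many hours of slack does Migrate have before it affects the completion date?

The longest chain is Frontend→Auth→Tests→Deploy→QA = 6+12+8+2+4 = 32; overall finish 32 hours.
Longest path through Migrate: 30 hours (earliest finish 30, latest finish 32).
Slack of Migrate = 30 − 28 = 2 hours.

2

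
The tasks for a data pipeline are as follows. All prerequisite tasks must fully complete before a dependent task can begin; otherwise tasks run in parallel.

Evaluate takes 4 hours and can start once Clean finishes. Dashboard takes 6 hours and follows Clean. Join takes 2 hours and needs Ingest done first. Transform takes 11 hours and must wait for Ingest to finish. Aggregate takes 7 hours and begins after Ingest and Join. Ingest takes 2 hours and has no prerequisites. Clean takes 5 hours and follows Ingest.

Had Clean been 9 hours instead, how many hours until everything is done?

17

Baseline: Ingest→Clean→Dashboard = 2+5+6 = 13 → 13 hours.
Clean lies on that path, so at 9 hours the path becomes 17 hours.
That remains the longest chain; total 17 hours.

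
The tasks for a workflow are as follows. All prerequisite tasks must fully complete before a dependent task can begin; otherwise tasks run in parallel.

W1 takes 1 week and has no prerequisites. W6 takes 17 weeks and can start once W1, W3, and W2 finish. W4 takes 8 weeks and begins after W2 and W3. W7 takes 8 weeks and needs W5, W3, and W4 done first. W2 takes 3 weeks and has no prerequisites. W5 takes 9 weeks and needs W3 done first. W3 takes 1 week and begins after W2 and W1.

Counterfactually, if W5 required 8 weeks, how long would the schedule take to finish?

Critical path before the change: W2→W3→W5→W7 = 3+1+9+8 = 21 giving 21 weeks.
Since W5 is critical, the -1 change carries straight to that chain (now 20 weeks).
New critical path: W2→W3→W6 = 3+1+17 = 21 ⇒ 21 weeks.

21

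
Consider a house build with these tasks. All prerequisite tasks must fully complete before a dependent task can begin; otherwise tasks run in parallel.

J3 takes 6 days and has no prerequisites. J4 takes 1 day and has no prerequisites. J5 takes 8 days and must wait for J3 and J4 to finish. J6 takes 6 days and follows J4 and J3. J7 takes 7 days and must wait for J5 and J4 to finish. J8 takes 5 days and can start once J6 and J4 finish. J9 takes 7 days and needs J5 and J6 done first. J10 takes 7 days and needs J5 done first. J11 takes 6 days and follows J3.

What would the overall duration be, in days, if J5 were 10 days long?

23

The binding path is J3→J5→J7 = 6+8+7 = 21; finish at 21 days.
J5 lies on that path, so at 10 days the path becomes 23 days.
The critical path is still J3→J5→J7; finish is now 23 days.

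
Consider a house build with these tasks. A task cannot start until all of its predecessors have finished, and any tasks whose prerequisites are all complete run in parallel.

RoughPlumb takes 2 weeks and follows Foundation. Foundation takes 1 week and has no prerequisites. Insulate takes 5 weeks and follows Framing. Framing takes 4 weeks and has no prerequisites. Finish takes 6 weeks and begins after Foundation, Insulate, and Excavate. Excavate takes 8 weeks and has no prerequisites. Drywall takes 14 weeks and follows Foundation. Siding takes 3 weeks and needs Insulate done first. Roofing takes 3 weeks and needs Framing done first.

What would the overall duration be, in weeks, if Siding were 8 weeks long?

Actual critical path: Foundation→Drywall = 1+14 = 15 ⇒ 15 weeks.
Siding is off the critical path — its longest chain is 12 weeks, giving 3 of slack.
New critical path: Framing→Insulate→Siding = 4+5+8 = 17 ⇒ 17 weeks.

17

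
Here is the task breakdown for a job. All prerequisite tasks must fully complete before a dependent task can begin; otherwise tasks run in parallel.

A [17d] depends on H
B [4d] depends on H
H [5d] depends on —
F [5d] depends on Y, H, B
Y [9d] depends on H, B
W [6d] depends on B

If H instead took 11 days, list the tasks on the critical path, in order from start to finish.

The binding path is H→B→Y→F = 5+4+9+5 = 23; finish at 23 days.
Since H is critical, the +6 change carries straight to that chain (now 29 days).
The critical path is still H→B→Y→F; finish is now 29 days.

H, B, Y, F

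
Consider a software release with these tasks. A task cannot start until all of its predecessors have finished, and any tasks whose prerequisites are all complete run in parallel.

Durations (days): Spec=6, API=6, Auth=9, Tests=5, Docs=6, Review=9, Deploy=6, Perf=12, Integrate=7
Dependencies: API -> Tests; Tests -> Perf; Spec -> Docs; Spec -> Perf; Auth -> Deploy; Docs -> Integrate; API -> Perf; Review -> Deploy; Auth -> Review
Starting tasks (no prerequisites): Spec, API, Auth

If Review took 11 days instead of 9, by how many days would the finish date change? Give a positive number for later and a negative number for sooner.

Baseline: Auth→Review→Deploy = 9+9+6 = 24 → 24 days.
Since Review is critical, the +2 change carries straight to that chain (now 26 days).
That remains the longest chain; total 26 days.
Change in finish: 26 − 24 = +2 days.

2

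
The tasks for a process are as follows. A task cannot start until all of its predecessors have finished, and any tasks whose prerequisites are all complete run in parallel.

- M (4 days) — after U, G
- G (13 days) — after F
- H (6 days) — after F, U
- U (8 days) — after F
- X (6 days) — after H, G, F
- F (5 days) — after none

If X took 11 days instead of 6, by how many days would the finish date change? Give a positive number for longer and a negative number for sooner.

5

As given, the longest chain is F→U→H→X = 5+8+6+6 = 25, so the finish is 25 days.
X lies on that path, so at 11 days the path becomes 30 days.
That remains the longest chain; total 30 days.
Change in finish: 30 − 25 = +5 days.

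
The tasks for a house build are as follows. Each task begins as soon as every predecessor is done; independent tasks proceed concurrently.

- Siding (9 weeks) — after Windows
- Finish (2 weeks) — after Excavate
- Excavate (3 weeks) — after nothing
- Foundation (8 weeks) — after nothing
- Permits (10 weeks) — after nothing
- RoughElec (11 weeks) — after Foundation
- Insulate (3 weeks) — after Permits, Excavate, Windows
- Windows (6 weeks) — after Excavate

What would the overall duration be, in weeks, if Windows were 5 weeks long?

19

The binding path is Foundation→RoughElec = 8+11 = 19; finish at 19 weeks.
The longest path through Windows is only 18 weeks, so Windows has float 1.
No other chain overtakes it, so the finish is 19 weeks.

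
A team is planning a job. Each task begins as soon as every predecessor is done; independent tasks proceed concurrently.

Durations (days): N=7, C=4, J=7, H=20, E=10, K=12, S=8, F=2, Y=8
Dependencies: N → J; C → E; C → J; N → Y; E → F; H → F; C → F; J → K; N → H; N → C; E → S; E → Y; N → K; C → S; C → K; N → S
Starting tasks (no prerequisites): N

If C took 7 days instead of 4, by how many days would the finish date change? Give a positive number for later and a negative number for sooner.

The binding path is N→C→J→K = 7+4+7+12 = 30; finish at 30 days.
C is on the critical path; changing it to 7 makes that path 33 days.
No other chain overtakes it, so the finish is 33 days.
Change in finish: 33 − 30 = +3 days.

3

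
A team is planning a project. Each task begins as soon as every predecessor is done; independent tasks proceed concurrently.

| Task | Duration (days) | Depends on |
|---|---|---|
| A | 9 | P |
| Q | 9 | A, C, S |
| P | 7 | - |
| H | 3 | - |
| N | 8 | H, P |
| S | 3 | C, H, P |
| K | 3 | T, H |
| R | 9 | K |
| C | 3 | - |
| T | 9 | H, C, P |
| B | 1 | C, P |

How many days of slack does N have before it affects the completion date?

13

P→T→K→R = 7+9+3+9 = 28 sets the makespan at 28 days.
Longest path through N: 15 days (earliest finish 15, latest finish 28).
Float = 28 − 15 = 13.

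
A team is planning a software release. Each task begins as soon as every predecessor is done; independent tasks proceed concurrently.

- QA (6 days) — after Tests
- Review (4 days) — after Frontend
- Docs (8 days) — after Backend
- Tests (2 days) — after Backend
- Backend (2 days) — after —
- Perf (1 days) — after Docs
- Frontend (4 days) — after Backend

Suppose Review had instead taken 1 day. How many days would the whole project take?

As given, the longest chain is Backend→Docs→Perf = 2+8+1 = 11, so the finish is 11 days.
Review is off the critical path — its longest chain is 10 days, giving 1 of slack.
That remains the longest chain; total 11 days.

11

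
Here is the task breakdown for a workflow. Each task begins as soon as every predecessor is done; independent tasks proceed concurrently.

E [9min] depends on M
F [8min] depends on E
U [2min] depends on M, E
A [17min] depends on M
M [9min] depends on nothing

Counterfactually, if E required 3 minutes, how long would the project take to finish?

The binding path is M→E→F = 9+9+8 = 26; finish at 26 minutes.
Since E is critical, the -6 change carries straight to that chain (now 20 minutes).
Now M→A = 9+17 = 26 is longest, so the finish becomes 26 minutes.

26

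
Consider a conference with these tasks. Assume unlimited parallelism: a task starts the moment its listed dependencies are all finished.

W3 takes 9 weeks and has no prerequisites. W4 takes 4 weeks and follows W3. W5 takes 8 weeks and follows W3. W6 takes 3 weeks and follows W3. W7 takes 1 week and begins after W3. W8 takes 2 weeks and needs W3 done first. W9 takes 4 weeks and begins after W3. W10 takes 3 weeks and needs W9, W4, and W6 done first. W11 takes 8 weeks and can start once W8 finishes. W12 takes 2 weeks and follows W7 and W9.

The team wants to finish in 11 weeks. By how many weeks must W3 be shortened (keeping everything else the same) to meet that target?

Current finish: 19 weeks; target: 11.
W3 is on every critical path, so each week cut from W3 cuts the finish by one (this holds down to a finish of 11).
Need 19 − 11 = 8 weeks off W3 → W3 becomes 1 week, finish becomes 11.

8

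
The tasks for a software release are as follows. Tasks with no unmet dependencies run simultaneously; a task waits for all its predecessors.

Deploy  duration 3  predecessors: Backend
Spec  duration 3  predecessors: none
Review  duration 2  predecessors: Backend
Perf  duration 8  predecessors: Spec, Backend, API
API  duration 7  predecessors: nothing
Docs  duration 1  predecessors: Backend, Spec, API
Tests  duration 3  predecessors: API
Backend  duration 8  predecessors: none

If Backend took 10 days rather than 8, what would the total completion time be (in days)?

18

Critical path before the change: Backend→Perf = 8+8 = 16 giving 16 days.
Backend is on the critical path; changing it to 10 makes that path 18 days.
The critical path is still Backend→Perf; finish is now 18 days.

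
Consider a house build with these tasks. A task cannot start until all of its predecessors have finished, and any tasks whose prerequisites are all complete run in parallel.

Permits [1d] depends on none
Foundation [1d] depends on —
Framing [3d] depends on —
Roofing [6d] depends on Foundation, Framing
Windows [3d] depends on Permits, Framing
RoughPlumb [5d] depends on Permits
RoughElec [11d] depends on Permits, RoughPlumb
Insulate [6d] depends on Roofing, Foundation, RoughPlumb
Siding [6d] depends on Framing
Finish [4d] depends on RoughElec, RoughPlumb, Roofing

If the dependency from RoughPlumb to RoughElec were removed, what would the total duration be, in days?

With the dependency in place, Permits→RoughPlumb→RoughElec→Finish = 1+5+11+4 = 21 sets the finish at 21 days.
Without RoughPlumb→RoughElec, RoughElec's earliest start moves from 6 to 1.
After: Permits→RoughElec→Finish = 1+11+4 = 16 → 16 days.

16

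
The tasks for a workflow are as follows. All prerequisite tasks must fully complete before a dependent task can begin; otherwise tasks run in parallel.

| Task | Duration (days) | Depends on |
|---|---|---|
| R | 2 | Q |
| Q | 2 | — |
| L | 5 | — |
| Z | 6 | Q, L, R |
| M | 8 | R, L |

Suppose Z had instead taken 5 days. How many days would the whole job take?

13

Critical path before the change: L→M = 5+8 = 13 giving 13 days.
The longest path through Z is only 11 days, so Z has float 2.
That remains the longest chain; total 13 days.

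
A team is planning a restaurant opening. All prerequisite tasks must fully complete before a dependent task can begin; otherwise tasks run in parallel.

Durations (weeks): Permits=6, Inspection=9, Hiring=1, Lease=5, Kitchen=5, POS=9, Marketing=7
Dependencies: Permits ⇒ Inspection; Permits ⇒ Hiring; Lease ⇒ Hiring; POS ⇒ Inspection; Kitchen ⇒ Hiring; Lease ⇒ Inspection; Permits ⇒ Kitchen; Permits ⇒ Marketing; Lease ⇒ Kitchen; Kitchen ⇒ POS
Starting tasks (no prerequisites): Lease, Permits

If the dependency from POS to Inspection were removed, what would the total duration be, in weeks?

20

Original critical path: Permits→Kitchen→POS→Inspection = 6+5+9+9 = 29 ⇒ 29 weeks.
Without POS→Inspection, Inspection's earliest start moves from 20 to 6.
New critical path: Permits→Kitchen→POS = 6+5+9 = 20 ⇒ 20 weeks.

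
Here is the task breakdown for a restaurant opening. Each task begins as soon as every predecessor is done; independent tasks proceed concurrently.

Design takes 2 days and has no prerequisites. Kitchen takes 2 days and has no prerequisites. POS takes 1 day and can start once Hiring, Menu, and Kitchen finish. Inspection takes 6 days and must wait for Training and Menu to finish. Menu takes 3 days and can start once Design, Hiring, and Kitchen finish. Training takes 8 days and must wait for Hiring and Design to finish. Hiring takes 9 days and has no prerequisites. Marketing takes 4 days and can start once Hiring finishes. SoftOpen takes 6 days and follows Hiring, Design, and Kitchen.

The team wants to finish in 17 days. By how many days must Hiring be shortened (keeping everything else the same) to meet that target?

6

Current finish: 23 days; target: 17.
Hiring is on every critical path, so each day cut from Hiring cuts the finish by one (this holds down to a finish of 16).
Need 23 − 17 = 6 days off Hiring → Hiring becomes 3 days, finish becomes 17.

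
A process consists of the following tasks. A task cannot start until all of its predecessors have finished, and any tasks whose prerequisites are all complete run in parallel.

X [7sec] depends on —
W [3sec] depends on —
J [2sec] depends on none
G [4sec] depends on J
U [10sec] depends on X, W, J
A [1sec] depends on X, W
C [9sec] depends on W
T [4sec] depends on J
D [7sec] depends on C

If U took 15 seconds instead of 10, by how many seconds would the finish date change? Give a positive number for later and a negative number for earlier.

3

Critical path before the change: W→C→D = 3+9+7 = 19 giving 19 seconds.
U is off the critical path — its longest chain is 17 seconds, giving 2 of slack.
New critical path: X→U = 7+15 = 22 ⇒ 22 seconds.
Change in finish: 22 − 19 = +3 seconds.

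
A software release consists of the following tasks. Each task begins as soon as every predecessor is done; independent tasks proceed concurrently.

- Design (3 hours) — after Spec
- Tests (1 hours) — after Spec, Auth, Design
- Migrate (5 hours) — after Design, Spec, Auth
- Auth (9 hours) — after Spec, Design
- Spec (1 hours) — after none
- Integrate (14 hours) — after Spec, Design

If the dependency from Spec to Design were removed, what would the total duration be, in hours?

17

With the dependency in place, Spec→Design→Auth→Migrate = 1+3+9+5 = 18 sets the finish at 18 hours.
Without Spec→Design, Design's earliest start moves from 1 to 0.
After: Design→Auth→Migrate = 3+9+5 = 17 → 17 hours.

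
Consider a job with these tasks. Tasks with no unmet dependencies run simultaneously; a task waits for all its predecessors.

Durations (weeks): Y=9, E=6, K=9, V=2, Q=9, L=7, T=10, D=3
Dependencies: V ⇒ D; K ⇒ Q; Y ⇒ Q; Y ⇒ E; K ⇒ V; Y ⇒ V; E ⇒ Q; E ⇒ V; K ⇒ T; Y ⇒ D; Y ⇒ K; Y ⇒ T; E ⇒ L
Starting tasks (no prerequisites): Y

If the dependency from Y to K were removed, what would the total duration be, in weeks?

24

Before: longest chain Y→K→T = 9+9+10 = 28, finish 28.
Without Y→K, K's earliest start moves from 9 to 0.
New critical path: Y→E→Q = 9+6+9 = 24 ⇒ 24 weeks.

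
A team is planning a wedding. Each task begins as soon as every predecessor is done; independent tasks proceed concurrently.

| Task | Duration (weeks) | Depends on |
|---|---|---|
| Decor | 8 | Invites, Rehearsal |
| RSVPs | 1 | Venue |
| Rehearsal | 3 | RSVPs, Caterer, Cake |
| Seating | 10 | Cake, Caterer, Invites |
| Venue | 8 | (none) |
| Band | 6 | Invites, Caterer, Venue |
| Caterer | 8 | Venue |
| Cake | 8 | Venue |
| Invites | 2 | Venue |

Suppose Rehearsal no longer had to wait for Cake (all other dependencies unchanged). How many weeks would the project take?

27

With the dependency in place, Venue→Caterer→Rehearsal→Decor = 8+8+3+8 = 27 sets the finish at 27 weeks.
Dropping Cake→Rehearsal doesn't change Rehearsal's earliest start (16); another predecessor still binds.
After: Venue→Caterer→Rehearsal→Decor = 8+8+3+8 = 27 → 27 weeks.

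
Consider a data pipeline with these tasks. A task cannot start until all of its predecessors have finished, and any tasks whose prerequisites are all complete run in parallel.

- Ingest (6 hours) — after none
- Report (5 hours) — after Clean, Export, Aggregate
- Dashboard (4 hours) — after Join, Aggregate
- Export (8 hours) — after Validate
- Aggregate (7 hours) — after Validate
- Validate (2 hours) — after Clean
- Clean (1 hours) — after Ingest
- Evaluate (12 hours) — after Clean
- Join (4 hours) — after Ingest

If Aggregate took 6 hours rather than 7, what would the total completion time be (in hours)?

Baseline: Ingest→Clean→Validate→Export→Report = 6+1+2+8+5 = 22 → 22 hours.
Aggregate has 1 hour of float (longest path through it is 21).
The critical path is still Ingest→Clean→Validate→Export→Report; finish is now 22 hours.

22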